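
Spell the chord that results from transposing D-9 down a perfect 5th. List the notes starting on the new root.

G – Bb – D – F – A

D down a perfect 5th → G. New chord: G minor ninth.
Root: G
Minor 3rd (3rd): Bb
Perfect 5th (5th): D
Minor 7th (7th): F
Major 9th (9th): A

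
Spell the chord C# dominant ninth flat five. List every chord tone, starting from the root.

C# dominant ninth flat five is a dominant ninth flat five built on C#.
root → C#
3rd (major 3rd) → E#
5th (diminished 5th) → G
7th (minor 7th) → B
9th (major 9th) → D#

C# – E# – G – B – D#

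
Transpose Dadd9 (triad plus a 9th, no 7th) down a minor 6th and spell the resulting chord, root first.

D down a minor 6th → F♯. New chord: F♯ added-ninth.
- root: F♯
- major 3rd: A♯
- perfect 5th: C♯
- major 9th: G♯

F♯, A♯, C♯, G♯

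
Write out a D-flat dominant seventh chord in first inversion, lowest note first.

F Ab Cb Db

D-flat dominant seventh = Db–F–Ab–Cb; first inversion → third (F) lowest.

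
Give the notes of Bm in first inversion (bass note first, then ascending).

Bm = B–D–F♯; first inversion → third (D) lowest.

D – F♯ – B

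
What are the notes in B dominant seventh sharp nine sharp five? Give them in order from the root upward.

B – D-sharp – F-double-sharp – A – C-double-sharp

Root B, quality dominant seventh sharp nine sharp five:
Root: B
Major 3rd (3rd): D-sharp
Augmented 5th (5th): F-double-sharp
Minor 7th (7th): A
Augmented 9th (9th): C-double-sharp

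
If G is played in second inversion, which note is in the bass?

D

G = G–B–D. Second inversion → fifth in the bass = D.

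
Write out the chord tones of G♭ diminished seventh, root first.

G♭ B𝄫 D𝄫 F𝄫

G♭ diminished seventh: diminished seventh on G♭.
G♭ — root
B𝄫 — minor 3rd
D𝄫 — diminished 5th
F𝄫 — diminished 7th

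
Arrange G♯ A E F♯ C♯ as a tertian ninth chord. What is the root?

F♯

Arranged so that each adjacent pair is a third by letter name: F♯ – A – C♯ – E – G♯.
The bottom of that stack, F♯, is the root (this is F♯ minor ninth).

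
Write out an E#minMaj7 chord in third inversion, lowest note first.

D##, E#, G#, B#

In root position, E#minMaj7 is E#–G#–B#–D##.
Third inversion puts the seventh (D##) in the bass.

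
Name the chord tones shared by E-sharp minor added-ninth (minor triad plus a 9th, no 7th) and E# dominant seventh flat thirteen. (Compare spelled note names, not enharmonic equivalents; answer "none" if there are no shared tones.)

E-sharp minor added-ninth: E-sharp G-sharp B-sharp F-double-sharp
E# dominant seventh flat thirteen: E-sharp G-double-sharp B-sharp D-sharp C-sharp
Common to both → E-sharp, B-sharp.

E-sharp  B-sharp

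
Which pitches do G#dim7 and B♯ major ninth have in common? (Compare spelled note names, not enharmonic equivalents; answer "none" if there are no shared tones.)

none

G#dim7: G# B D F
B♯ major ninth: B# D## F## A## C##
Common to both → none.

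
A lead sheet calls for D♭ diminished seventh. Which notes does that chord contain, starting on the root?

D-flat – F-flat – A-double-flat – C-double-flat

Root D-flat, quality diminished seventh:
D-flat — root
F-flat — minor 3rd
A-double-flat — diminished 5th
C-double-flat — diminished 7th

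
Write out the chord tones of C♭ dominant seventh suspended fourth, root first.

C-flat – F-flat – G-flat – B-double-flat

Root C-flat, quality dominant seventh suspended fourth:
C-flat — root
F-flat — perfect 4th
G-flat — perfect 5th
B-double-flat — minor 7th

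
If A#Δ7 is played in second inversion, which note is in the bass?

A#Δ7 in root position is A#–C##–E#–G##.
Second inversion places the fifth in the bass, which is E#.

E#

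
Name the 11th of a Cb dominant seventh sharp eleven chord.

Root of Cb dominant seventh sharp eleven = C♭. The 11th is an augmented 11th: C♭ up an augmented 11th → F.

F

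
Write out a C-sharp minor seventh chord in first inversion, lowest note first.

E  G#  B  C#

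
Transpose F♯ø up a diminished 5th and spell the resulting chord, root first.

C – Eb – Gb – Bb

A diminished 5th up from F# is C, so the new chord is C half-diminished seventh.
- root: C
- minor 3rd: Eb
- diminished 5th: Gb
- minor 7th: Bb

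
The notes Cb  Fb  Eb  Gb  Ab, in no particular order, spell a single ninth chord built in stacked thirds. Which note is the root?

Fb

Arranged so that each adjacent pair is a third by letter name: Fb – Ab – Cb – Eb – Gb.
The bottom of that stack, Fb, is the root (this is Fb major ninth).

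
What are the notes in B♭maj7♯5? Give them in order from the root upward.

B♭  D  F♯  A

B♭maj7♯5 is an augmented major seventh built on B♭.
- root: B♭
- major 3rd: D
- augmented 5th: F♯
- major 7th: A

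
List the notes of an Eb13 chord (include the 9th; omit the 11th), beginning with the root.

Eb13: dominant thirteenth on Eb.
Root: Eb
Major 3rd (3rd): G
Perfect 5th (5th): Bb
Minor 7th (7th): Db
Major 9th (9th): F
Major 13th (13th): C

Eb – G – Bb – Db – F – C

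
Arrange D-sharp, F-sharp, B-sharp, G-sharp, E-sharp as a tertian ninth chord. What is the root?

E-sharp

Arranged so that each adjacent pair is a third by letter name: E-sharp – G-sharp – B-sharp – D-sharp – F-sharp.
The bottom of that stack, E-sharp, is the root (this is E-sharp minor seventh flat nine).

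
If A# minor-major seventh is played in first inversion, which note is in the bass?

C♯

A# minor-major seventh in root position is A♯–C♯–E♯–G𝄪.
First inversion places the third in the bass, which is C♯.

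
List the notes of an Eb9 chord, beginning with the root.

Root E♭, quality dominant ninth:
E♭ — root
G — major 3rd
B♭ — perfect 5th
D♭ — minor 7th
F — major 9th

E♭ – G – B♭ – D♭ – F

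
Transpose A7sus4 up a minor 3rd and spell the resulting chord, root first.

C, F, G, Bb

Transposed root: A → C (minor 3rd up). So we spell C dominant seventh suspended fourth:
C — root
F — perfect 4th
G — perfect 5th
Bb — minor 7th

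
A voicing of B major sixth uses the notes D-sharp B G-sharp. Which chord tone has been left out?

F-sharp

The full B major sixth chord is B, D-sharp, F-sharp, G-sharp.
Comparing with the voicing, the perfect 5th (5th) — F-sharp — is absent.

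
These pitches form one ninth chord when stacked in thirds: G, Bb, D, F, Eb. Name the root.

Stacking in thirds gives Eb – G – Bb – D – F, so Eb is the root — Eb major ninth.

Eb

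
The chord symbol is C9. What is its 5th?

G

Root of C9 = C. The 5th is a perfect 5th: C up a perfect 5th → G.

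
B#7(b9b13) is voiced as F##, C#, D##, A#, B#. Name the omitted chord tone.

G#

B#7(b9b13) = B#, D##, F##, A#, C#, G#. The voicing lacks the 13th (minor 13th), G#.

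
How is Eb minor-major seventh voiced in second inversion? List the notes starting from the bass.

B♭ D E♭ G♭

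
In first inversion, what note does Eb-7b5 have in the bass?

G♭

Eb-7b5 in root position is E♭–G♭–B𝄫–D♭.
First inversion places the third in the bass, which is G♭.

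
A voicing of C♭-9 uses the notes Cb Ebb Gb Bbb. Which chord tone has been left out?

Db

The full C♭-9 chord is Cb, Ebb, Gb, Bbb, Db.
Comparing with the voicing, the major 9th (9th) — Db — is absent.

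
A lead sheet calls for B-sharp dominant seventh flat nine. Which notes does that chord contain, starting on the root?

B-sharp dominant seventh flat nine is a dominant seventh flat nine built on B-sharp.
root → B-sharp
3rd (major 3rd) → D-double-sharp
5th (perfect 5th) → F-double-sharp
7th (minor 7th) → A-sharp
9th (minor 9th) → C-sharp

B-sharp  D-double-sharp  F-double-sharp  A-sharp  C-sharp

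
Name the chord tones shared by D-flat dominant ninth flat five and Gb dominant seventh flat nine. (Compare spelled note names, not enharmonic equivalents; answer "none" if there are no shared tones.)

D-flat dominant ninth flat five: Db F Abb Cb Eb
Gb dominant seventh flat nine: Gb Bb Db Fb Abb
Common to both → Db, Abb.

Db Abb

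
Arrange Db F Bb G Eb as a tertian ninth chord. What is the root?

Eb

Arranged so that each adjacent pair is a third by letter name: Eb – G – Bb – Db – F.
The bottom of that stack, Eb, is the root (this is Eb dominant ninth).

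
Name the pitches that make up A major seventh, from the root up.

Root A, quality major seventh:
A — root
C-sharp — major 3rd
E — perfect 5th
G-sharp — major 7th

A, C-sharp, E, G-sharp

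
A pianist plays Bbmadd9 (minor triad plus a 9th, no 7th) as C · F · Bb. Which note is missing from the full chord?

Bbmadd9 = Bb, Db, F, C. The voicing lacks the 3rd (minor 3rd), Db.

Db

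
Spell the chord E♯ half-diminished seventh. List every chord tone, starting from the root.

E♯ half-diminished seventh is a half-diminished seventh built on E-sharp.
Root: E-sharp
Minor 3rd (3rd): G-sharp
Diminished 5th (5th): B
Minor 7th (7th): D-sharp

E-sharp, G-sharp, B, D-sharp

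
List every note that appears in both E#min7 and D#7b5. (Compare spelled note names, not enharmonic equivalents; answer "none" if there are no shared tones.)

E#min7 = E#, G#, B#, D#.
D#7b5 = D#, F##, A, C#.
Shared: D#.

D#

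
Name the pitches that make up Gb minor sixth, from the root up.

G-flat – B-double-flat – D-flat – E-flat

Root G-flat, quality minor sixth:
Root: G-flat
Minor 3rd (3rd): B-double-flat
Perfect 5th (5th): D-flat
Major 6th (6th): E-flat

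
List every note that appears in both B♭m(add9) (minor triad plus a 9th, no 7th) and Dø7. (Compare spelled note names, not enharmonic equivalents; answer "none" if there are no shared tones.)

F C

B♭m(add9): Bb Db F C
Dø7: D F Ab C
Common to both → F, C.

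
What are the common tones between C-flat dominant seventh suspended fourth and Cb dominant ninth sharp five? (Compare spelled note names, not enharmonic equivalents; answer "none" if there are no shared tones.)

Cb, Bbb

C-flat dominant seventh suspended fourth: Cb Fb Gb Bbb
Cb dominant ninth sharp five: Cb Eb G Bbb Db
Common to both → Cb, Bbb.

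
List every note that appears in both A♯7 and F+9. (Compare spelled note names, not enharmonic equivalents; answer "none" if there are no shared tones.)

none

A♯7: A# C## E# G#
F+9: F A C# Eb G
Common to both → none.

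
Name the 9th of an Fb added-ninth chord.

Gb

Root of Fb added-ninth = Fb. The 9th is a major 9th: Fb up a major 9th → Gb.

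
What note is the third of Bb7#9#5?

D

Root of Bb7#9#5 = Bb. The 3rd is a major 3rd: Bb up a major 3rd → D.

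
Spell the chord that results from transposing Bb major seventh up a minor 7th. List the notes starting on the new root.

Transposed root: Bb → Ab (minor 7th up). So we spell Ab major seventh:
- root: Ab
- major 3rd: C
- perfect 5th: Eb
- major 7th: G

Ab C Eb G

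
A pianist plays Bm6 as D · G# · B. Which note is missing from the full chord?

F#

The full Bm6 chord is B, D, F#, G#.
Comparing with the voicing, the perfect 5th (5th) — F# — is absent.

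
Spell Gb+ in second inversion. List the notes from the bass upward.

Gb+ = Gb–Bb–D; second inversion → fifth (D) lowest.

D, Gb, Bb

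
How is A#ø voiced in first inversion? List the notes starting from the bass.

C#, E, G#, A#

In root position, A#ø is A#–C#–E–G#.
First inversion puts the third (C#) in the bass.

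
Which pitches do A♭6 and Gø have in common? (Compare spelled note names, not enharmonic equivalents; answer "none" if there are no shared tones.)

A♭6 = Ab, C, Eb, F.
Gø = G, Bb, Db, F.
Shared: F.

F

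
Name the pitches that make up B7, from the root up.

Root B, quality dominant seventh:
- root: B
- major 3rd: D#
- perfect 5th: F#
- minor 7th: A

B – D# – F# – A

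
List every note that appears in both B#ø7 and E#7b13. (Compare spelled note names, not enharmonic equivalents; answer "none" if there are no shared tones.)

B#ø7: B# D# F# A#
E#7b13: E# G## B# D# C#
Common to both → B#, D#.

B# D#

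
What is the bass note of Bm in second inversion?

F#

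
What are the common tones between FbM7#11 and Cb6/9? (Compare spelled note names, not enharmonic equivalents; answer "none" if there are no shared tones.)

Ab – Cb – Eb

FbM7#11: Fb Ab Cb Eb Bb
Cb6/9: Cb Eb Gb Ab Db
Common to both → Ab, Cb, Eb.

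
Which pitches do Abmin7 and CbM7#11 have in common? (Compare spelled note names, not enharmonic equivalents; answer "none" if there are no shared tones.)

Abmin7: Ab Cb Eb Gb
CbM7#11: Cb Eb Gb Bb F
Common to both → Cb, Eb, Gb.

Cb, Eb, Gb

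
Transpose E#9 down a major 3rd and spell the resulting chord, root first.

C♯  E♯  G♯  B  D♯

E♯ down a major 3rd → C♯. New chord: C♯ dominant ninth.
- root: C♯
- major 3rd: E♯
- perfect 5th: G♯
- minor 7th: B
- major 9th: D♯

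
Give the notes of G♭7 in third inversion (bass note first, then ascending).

Fb – Gb – Bb – Db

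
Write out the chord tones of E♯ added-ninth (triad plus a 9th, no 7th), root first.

Root E-sharp, quality added-ninth:
root → E-sharp
3rd (major 3rd) → G-double-sharp
5th (perfect 5th) → B-sharp
9th (major 9th) → F-double-sharp

E-sharp, G-double-sharp, B-sharp, F-double-sharp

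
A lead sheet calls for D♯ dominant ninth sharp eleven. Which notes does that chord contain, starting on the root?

D-sharp F-double-sharp A-sharp C-sharp E-sharp G-double-sharp

D♯ dominant ninth sharp eleven: dominant ninth sharp eleven on D-sharp.
root → D-sharp
3rd (major 3rd) → F-double-sharp
5th (perfect 5th) → A-sharp
7th (minor 7th) → C-sharp
9th (major 9th) → E-sharp
11th (augmented 11th) → G-double-sharp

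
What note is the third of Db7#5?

F

Db7#5 is built on Db; its 3rd is a major 3rd above the root.
A third above D uses the letter F, and the major 3rd above Db is F.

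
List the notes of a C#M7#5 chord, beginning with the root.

C#, E#, G##, B#

C#M7#5 is an augmented major seventh built on C#.
- root: C#
- major 3rd: E#
- augmented 5th: G##
- major 7th: B#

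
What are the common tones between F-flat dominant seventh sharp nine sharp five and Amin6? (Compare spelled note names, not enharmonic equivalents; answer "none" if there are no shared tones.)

C

F-flat dominant seventh sharp nine sharp five: Fb Ab C Ebb G
Amin6: A C E F#
Common to both → C.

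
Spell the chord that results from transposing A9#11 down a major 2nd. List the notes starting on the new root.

Transposed root: A → G (major 2nd down). So we spell G dominant ninth sharp eleven:
- root: G
- major 3rd: B
- perfect 5th: D
- minor 7th: F
- major 9th: A
- augmented 11th: C#

G  B  D  F  A  C#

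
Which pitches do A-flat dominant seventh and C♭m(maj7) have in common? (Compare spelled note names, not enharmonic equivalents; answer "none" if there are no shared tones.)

Gb

A-flat dominant seventh = Ab, C, Eb, Gb.
C♭m(maj7) = Cb, Ebb, Gb, Bb.
Shared: Gb.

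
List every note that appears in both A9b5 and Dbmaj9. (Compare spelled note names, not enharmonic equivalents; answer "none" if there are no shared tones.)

Eb

A9b5 = A, C#, Eb, G, B.
Dbmaj9 = Db, F, Ab, C, Eb.
Shared: Eb.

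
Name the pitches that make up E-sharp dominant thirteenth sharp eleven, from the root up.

E# – G## – B# – D# – F## – A## – C##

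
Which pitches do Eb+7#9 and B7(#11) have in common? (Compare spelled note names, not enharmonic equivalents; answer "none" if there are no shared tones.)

Eb+7#9 = Eb, G, B, Db, F#.
B7(#11) = B, D#, F#, A, E#.
Shared: B, F#.

B  F#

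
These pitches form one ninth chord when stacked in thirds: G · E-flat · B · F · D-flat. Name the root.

E-flat

Arranged so that each adjacent pair is a third by letter name: E-flat – G – B – D-flat – F.
The bottom of that stack, E-flat, is the root (this is E-flat dominant ninth sharp five).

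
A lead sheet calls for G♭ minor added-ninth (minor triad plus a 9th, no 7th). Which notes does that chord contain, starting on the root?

G♭ – B𝄫 – D♭ – A♭

Root G♭, quality minor added-ninth:
root → G♭
3rd (minor 3rd) → B𝄫
5th (perfect 5th) → D♭
9th (major 9th) → A♭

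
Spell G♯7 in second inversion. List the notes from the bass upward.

D#, F#, G#, B#

G♯7 = G#–B#–D#–F#; second inversion → fifth (D#) lowest.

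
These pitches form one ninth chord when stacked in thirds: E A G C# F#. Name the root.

F#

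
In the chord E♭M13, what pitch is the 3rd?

Root of E♭M13 = Eb. The 3rd is a major 3rd: Eb up a major 3rd → G.

G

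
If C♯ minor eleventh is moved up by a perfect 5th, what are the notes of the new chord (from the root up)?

A perfect 5th up from C♯ is G♯, so the new chord is G♯ minor eleventh.
root → G♯
3rd (minor 3rd) → B
5th (perfect 5th) → D♯
7th (minor 7th) → F♯
9th (major 9th) → A♯
11th (perfect 11th) → C♯

G♯, B, D♯, F♯, A♯, C♯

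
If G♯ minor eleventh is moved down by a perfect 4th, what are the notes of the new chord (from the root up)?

Transposed root: G-sharp → D-sharp (perfect 4th down). So we spell D-sharp minor eleventh:
Root: D-sharp
Minor 3rd (3rd): F-sharp
Perfect 5th (5th): A-sharp
Minor 7th (7th): C-sharp
Major 9th (9th): E-sharp
Perfect 11th (11th): G-sharp

D-sharp  F-sharp  A-sharp  C-sharp  E-sharp  G-sharp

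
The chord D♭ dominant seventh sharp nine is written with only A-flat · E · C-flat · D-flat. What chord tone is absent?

The full D♭ dominant seventh sharp nine chord is D-flat, F, A-flat, C-flat, E.
Comparing with the voicing, the major 3rd (3rd) — F — is absent.

F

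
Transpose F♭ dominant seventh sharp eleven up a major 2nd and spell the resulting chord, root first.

G♭  B♭  D♭  F♭  C

Transposed root: F♭ → G♭ (major 2nd up). So we spell G♭ dominant seventh sharp eleven:
G♭ — root
B♭ — major 3rd
D♭ — perfect 5th
F♭ — minor 7th
C — augmented 11th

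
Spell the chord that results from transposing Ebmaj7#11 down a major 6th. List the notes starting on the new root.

Gb, Bb, Db, F, C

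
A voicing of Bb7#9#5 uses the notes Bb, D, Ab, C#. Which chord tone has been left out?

The full Bb7#9#5 chord is Bb, D, F#, Ab, C#.
Comparing with the voicing, the augmented 5th (5th) — F# — is absent.

F#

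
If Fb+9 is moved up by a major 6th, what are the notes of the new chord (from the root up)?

Transposed root: Fb → Db (major 6th up). So we spell Db dominant ninth sharp five:
Root: Db
Major 3rd (3rd): F
Augmented 5th (5th): A
Minor 7th (7th): Cb
Major 9th (9th): Eb

Db – F – A – Cb – Eb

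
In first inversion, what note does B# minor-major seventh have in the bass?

B# minor-major seventh = B#–D#–F##–A##. First inversion → third in the bass = D#.

D#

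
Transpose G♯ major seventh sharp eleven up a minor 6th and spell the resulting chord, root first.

E, G-sharp, B, D-sharp, A-sharp

G-sharp up a minor 6th → E. New chord: E major seventh sharp eleven.
Root: E
Major 3rd (3rd): G-sharp
Perfect 5th (5th): B
Major 7th (7th): D-sharp
Augmented 11th (11th): A-sharp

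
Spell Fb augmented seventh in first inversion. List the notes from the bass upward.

Fb augmented seventh = Fb–Ab–C–Ebb; first inversion → third (Ab) lowest.

Ab, C, Ebb, Fb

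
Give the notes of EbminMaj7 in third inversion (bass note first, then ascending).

In root position, EbminMaj7 is Eb–Gb–Bb–D.
Third inversion puts the seventh (D) in the bass.

D, Eb, Gb, Bb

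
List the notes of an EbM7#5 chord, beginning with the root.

Eb – G – B – D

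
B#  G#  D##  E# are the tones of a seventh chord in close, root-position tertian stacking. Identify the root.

E#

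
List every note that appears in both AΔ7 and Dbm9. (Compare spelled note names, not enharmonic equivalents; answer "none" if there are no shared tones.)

none

AΔ7: A C♯ E G♯
Dbm9: D♭ F♭ A♭ C♭ E♭
Common to both → none.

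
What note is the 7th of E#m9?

D#

E#m9 is built on E#; its 7th is a minor 7th above the root.
A seventh above E uses the letter D, and the minor 7th above E# is D#.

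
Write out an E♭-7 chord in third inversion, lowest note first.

Db Eb Gb Bb

In root position, E♭-7 is Eb–Gb–Bb–Db.
Third inversion puts the seventh (Db) in the bass.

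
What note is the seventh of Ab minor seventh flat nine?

Gb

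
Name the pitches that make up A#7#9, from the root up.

A♯ C𝄪 E♯ G♯ B𝄪

Root A♯, quality dominant seventh sharp nine:
Root: A♯
Major 3rd (3rd): C𝄪
Perfect 5th (5th): E♯
Minor 7th (7th): G♯
Augmented 9th (9th): B𝄪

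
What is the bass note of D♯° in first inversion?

F#

D♯° in root position is D#–F#–A.
First inversion places the third in the bass, which is F#.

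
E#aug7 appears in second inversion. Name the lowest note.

E#aug7 = E#–G##–B##–D#. Second inversion → fifth in the bass = B##.

B##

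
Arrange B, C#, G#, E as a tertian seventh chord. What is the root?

C#

Stacking in thirds gives C# – E – G# – B, so C# is the root — C# minor seventh.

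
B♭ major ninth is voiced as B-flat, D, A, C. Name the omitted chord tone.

B♭ major ninth = B-flat, D, F, A, C. The voicing lacks the 5th (perfect 5th), F.

F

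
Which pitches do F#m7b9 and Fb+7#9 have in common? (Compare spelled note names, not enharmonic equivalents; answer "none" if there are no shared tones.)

G

F#m7b9 = F#, A, C#, E, G.
Fb+7#9 = Fb, Ab, C, Ebb, G.
Shared: G.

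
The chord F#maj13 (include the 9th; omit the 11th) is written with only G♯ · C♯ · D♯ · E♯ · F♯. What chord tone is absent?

A♯

The full F#maj13 chord is F♯, A♯, C♯, E♯, G♯, D♯.
Comparing with the voicing, the major 3rd (3rd) — A♯ — is absent.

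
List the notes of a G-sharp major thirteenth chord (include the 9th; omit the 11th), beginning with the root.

G-sharp  B-sharp  D-sharp  F-double-sharp  A-sharp  E-sharp

Root G-sharp, quality major thirteenth:
Root: G-sharp
Major 3rd (3rd): B-sharp
Perfect 5th (5th): D-sharp
Major 7th (7th): F-double-sharp
Major 9th (9th): A-sharp
Major 13th (13th): E-sharp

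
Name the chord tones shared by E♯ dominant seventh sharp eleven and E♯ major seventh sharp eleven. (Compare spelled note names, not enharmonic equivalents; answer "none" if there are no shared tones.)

E-sharp, G-double-sharp, B-sharp, A-double-sharp

E♯ dominant seventh sharp eleven: E-sharp G-double-sharp B-sharp D-sharp A-double-sharp
E♯ major seventh sharp eleven: E-sharp G-double-sharp B-sharp D-double-sharp A-double-sharp
Common to both → E-sharp, G-double-sharp, B-sharp, A-double-sharp.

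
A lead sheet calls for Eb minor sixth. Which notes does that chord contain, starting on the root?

E-flat  G-flat  B-flat  C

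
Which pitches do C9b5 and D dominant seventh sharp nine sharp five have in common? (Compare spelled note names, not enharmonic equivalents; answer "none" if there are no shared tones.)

C  D

C9b5: C E G♭ B♭ D
D dominant seventh sharp nine sharp five: D F♯ A♯ C E♯
Common to both → C, D.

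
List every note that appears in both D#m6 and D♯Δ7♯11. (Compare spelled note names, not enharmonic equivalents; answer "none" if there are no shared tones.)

D#, A#

D#m6 = D#, F#, A#, B#.
D♯Δ7♯11 = D#, F##, A#, C##, G##.
Shared: D#, A#.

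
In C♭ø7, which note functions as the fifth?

C♭ø7 is built on C♭; its 5th is a diminished 5th above the root.
A fifth above C uses the letter G, and the diminished 5th above C♭ is G𝄫.

G𝄫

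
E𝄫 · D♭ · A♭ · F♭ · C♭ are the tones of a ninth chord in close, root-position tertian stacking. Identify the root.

Stacking in thirds gives D♭ – F♭ – A♭ – C♭ – E𝄫, so D♭ is the root — D♭ minor seventh flat nine.

D♭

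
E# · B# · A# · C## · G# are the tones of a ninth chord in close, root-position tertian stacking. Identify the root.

A#

Stacking in thirds gives A# – C## – E# – G# – B#, so A# is the root — A# dominant ninth.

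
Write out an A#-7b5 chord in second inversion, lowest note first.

E  G♯  A♯  C♯

A#-7b5 = A♯–C♯–E–G♯; second inversion → fifth (E) lowest.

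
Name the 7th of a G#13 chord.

F#

G#13 is built on G#; its 7th is a minor 7th above the root.
A seventh above G uses the letter F, and the minor 7th above G# is F#.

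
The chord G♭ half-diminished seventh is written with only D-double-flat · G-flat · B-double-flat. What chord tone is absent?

F-flat

G♭ half-diminished seventh = G-flat, B-double-flat, D-double-flat, F-flat. The voicing lacks the 7th (minor 7th), F-flat.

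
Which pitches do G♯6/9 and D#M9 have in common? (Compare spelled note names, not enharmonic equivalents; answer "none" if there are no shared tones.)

D# E# A#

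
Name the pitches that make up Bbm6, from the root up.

B♭  D♭  F  G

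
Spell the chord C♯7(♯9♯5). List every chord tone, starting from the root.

C♯, E♯, G𝄪, B, D𝄪

C♯7(♯9♯5) is a dominant seventh sharp nine sharp five built on C♯.
- root: C♯
- major 3rd: E♯
- augmented 5th: G𝄪
- minor 7th: B
- augmented 9th: D𝄪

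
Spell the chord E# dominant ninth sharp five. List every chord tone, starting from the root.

E-sharp G-double-sharp B-double-sharp D-sharp F-double-sharp

E# dominant ninth sharp five is a dominant ninth sharp five built on E-sharp.
Root: E-sharp
Major 3rd (3rd): G-double-sharp
Augmented 5th (5th): B-double-sharp
Minor 7th (7th): D-sharp
Major 9th (9th): F-double-sharp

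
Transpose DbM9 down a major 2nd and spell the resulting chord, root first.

Cb  Eb  Gb  Bb  Db

A major 2nd down from Db is Cb, so the new chord is Cb major ninth.
- root: Cb
- major 3rd: Eb
- perfect 5th: Gb
- major 7th: Bb
- major 9th: Db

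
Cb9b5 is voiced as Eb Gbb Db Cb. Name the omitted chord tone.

Bbb

The full Cb9b5 chord is Cb, Eb, Gbb, Bbb, Db.
Comparing with the voicing, the minor 7th (7th) — Bbb — is absent.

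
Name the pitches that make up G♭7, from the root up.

G♭, B♭, D♭, F♭

Root G♭, quality dominant seventh:
- root: G♭
- major 3rd: B♭
- perfect 5th: D♭
- minor 7th: F♭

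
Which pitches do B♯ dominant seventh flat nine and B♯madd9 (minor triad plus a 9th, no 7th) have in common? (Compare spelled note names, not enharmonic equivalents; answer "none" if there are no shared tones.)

B#, F##

B♯ dominant seventh flat nine = B#, D##, F##, A#, C#.
B♯madd9 = B#, D#, F##, C##.
Shared: B#, F##.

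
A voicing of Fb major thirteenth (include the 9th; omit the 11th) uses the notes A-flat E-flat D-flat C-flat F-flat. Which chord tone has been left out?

G-flat

Fb major thirteenth = F-flat, A-flat, C-flat, E-flat, G-flat, D-flat. The voicing lacks the 9th (major 9th), G-flat.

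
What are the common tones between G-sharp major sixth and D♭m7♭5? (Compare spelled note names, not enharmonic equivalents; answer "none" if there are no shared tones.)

G-sharp major sixth: G# B# D# E#
D♭m7♭5: Db Fb Abb Cb
Common to both → none.

none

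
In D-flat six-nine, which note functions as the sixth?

Root of D-flat six-nine = Db. The 6th is a major 6th: Db up a major 6th → Bb.

Bb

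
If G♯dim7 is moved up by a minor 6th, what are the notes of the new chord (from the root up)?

A minor 6th up from G♯ is E, so the new chord is E diminished seventh.
root → E
3rd (minor 3rd) → G
5th (diminished 5th) → B♭
7th (diminished 7th) → D♭

E  G  B♭  D♭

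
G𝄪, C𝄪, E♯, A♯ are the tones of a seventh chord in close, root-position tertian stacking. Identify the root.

Arranged so that each adjacent pair is a third by letter name: A♯ – C𝄪 – E♯ – G𝄪.
The bottom of that stack, A♯, is the root (this is A♯ major seventh).

A♯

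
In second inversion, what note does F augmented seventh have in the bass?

F augmented seventh in root position is F–A–C♯–E♭.
Second inversion places the fifth in the bass, which is C♯.

C♯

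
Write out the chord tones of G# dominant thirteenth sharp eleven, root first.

G♯, B♯, D♯, F♯, A♯, C𝄪, E♯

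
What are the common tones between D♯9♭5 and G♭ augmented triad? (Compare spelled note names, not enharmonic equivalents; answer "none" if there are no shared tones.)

none

D♯9♭5 = D#, F##, A, C#, E#.
G♭ augmented triad = Gb, Bb, D.
Shared: none.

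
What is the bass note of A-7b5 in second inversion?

A-7b5 in root position is A–C–E♭–G.
Second inversion places the fifth in the bass, which is E♭.

E♭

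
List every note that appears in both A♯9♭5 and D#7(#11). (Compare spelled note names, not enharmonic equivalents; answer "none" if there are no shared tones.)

A#

A♯9♭5: A# C## E G# B#
D#7(#11): D# F## A# C# G##
Common to both → A#.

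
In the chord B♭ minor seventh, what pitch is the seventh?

A♭

Root of B♭ minor seventh = B♭. The 7th is a minor 7th: B♭ up a minor 7th → A♭.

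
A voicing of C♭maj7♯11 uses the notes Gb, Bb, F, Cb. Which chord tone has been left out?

C♭maj7♯11 = Cb, Eb, Gb, Bb, F. The voicing lacks the 3rd (major 3rd), Eb.

Eb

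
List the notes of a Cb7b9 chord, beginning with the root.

Cb  Eb  Gb  Bbb  Dbb

Cb7b9: dominant seventh flat nine on Cb.
Cb — root
Eb — major 3rd
Gb — perfect 5th
Bbb — minor 7th
Dbb — minor 9th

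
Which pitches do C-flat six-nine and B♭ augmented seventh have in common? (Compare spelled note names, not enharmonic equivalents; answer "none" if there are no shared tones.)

A-flat

C-flat six-nine = C-flat, E-flat, G-flat, A-flat, D-flat.
B♭ augmented seventh = B-flat, D, F-sharp, A-flat.
Shared: A-flat.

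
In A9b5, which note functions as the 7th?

G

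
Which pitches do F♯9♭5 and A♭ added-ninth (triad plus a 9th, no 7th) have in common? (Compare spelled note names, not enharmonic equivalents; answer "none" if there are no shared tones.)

C

F♯9♭5 = F#, A#, C, E, G#.
A♭ added-ninth = Ab, C, Eb, Bb.
Shared: C.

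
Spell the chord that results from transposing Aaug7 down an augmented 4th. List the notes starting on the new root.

Eb  G  B  Db

A down an augmented 4th → Eb. New chord: Eb augmented seventh.
Root: Eb
Major 3rd (3rd): G
Augmented 5th (5th): B
Minor 7th (7th): Db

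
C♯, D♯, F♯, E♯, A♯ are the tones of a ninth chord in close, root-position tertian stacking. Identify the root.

Arranged so that each adjacent pair is a third by letter name: D♯ – F♯ – A♯ – C♯ – E♯.
The bottom of that stack, D♯, is the root (this is D♯ minor ninth).

D♯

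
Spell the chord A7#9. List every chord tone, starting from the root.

A7#9 is a dominant seventh sharp nine built on A.
- root: A
- major 3rd: C#
- perfect 5th: E
- minor 7th: G
- augmented 9th: B#

A C# E G B#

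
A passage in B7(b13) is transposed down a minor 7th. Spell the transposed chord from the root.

C#, E#, G#, B, A

Transposed root: B → C# (minor 7th down). So we spell C# dominant seventh flat thirteen:
C# — root
E# — major 3rd
G# — perfect 5th
B — minor 7th
A — minor 13th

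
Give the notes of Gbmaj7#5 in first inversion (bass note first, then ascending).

B♭, D, F, G♭

Gbmaj7#5 = G♭–B♭–D–F; first inversion → third (B♭) lowest.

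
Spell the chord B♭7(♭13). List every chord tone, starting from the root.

B♭7(♭13) is a dominant seventh flat thirteen built on B♭.
B♭ — root
D — major 3rd
F — perfect 5th
A♭ — minor 7th
G♭ — minor 13th

B♭ D F A♭ G♭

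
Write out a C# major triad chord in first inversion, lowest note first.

E♯ – G♯ – C♯

In root position, C# major triad is C♯–E♯–G♯.
First inversion puts the third (E♯) in the bass.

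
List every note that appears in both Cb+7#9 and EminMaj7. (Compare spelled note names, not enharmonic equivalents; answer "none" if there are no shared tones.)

G

Cb+7#9 = Cb, Eb, G, Bbb, D.
EminMaj7 = E, G, B, D#.
Shared: G.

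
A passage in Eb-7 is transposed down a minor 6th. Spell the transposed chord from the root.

G, Bb, D, F

Transposed root: Eb → G (minor 6th down). So we spell G minor seventh:
- root: G
- minor 3rd: Bb
- perfect 5th: D
- minor 7th: F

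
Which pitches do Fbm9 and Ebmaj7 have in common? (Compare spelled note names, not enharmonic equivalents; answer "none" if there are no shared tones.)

Fbm9: Fb Abb Cb Ebb Gb
Ebmaj7: Eb G Bb D
Common to both → none.

none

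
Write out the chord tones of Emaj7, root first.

Root E, quality major seventh:
- root: E
- major 3rd: G#
- perfect 5th: B
- major 7th: D#

E G# B D#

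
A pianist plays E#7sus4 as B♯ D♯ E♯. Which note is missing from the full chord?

A♯

The full E#7sus4 chord is E♯, A♯, B♯, D♯.
Comparing with the voicing, the perfect 4th (4th) — A♯ — is absent.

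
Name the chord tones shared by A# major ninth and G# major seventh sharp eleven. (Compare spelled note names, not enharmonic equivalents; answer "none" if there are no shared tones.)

C-double-sharp  B-sharp

A# major ninth: A-sharp C-double-sharp E-sharp G-double-sharp B-sharp
G# major seventh sharp eleven: G-sharp B-sharp D-sharp F-double-sharp C-double-sharp
Common to both → C-double-sharp, B-sharp.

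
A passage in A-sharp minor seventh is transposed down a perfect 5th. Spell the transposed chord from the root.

D♯ F♯ A♯ C♯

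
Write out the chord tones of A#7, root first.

A#  C##  E#  G#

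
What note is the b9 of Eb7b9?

Fb

Root of Eb7b9 = Eb. The 9th is a minor 9th: Eb up a minor 9th → Fb.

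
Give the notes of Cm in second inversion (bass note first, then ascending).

G, C, Eb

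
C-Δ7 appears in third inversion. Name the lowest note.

C-Δ7 in root position is C–Eb–G–B.
Third inversion places the seventh in the bass, which is B.

B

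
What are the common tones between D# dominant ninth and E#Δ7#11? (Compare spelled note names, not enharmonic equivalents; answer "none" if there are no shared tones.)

D# dominant ninth = D#, F##, A#, C#, E#.
E#Δ7#11 = E#, G##, B#, D##, A##.
Shared: E#.

E#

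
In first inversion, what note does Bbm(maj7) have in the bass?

Bbm(maj7) = Bb–Db–F–A. First inversion → third in the bass = Db.

Db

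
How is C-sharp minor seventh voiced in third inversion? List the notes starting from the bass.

In root position, C-sharp minor seventh is C-sharp–E–G-sharp–B.
Third inversion puts the seventh (B) in the bass.

B C-sharp E G-sharp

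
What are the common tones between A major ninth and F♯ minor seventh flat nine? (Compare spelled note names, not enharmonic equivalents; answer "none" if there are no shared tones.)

A major ninth = A, C-sharp, E, G-sharp, B.
F♯ minor seventh flat nine = F-sharp, A, C-sharp, E, G.
Shared: A, C-sharp, E.

A  C-sharp  E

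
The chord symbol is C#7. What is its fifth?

Root of C#7 = C#. The 5th is a perfect 5th: C# up a perfect 5th → G#.

G#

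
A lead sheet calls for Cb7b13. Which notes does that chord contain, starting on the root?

Cb7b13: dominant seventh flat thirteen on Cb.
root → Cb
3rd (major 3rd) → Eb
5th (perfect 5th) → Gb
7th (minor 7th) → Bbb
13th (minor 13th) → Abb

Cb Eb Gb Bbb Abb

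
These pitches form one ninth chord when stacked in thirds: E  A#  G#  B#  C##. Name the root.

Arranged so that each adjacent pair is a third by letter name: A# – C## – E – G# – B#.
The bottom of that stack, A#, is the root (this is A# dominant ninth flat five).

A#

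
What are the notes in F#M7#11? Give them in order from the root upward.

F#, A#, C#, E#, B#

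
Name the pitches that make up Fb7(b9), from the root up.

Fb, Ab, Cb, Ebb, Gbb

Root Fb, quality dominant seventh flat nine:
root → Fb
3rd (major 3rd) → Ab
5th (perfect 5th) → Cb
7th (minor 7th) → Ebb
9th (minor 9th) → Gbb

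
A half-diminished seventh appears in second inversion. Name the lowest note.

E-flat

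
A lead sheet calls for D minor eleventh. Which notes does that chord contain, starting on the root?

D, F, A, C, E, G

Root D, quality minor eleventh:
root → D
3rd (minor 3rd) → F
5th (perfect 5th) → A
7th (minor 7th) → C
9th (major 9th) → E
11th (perfect 11th) → G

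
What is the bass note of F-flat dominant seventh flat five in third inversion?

Ebb

F-flat dominant seventh flat five in root position is Fb–Ab–Cbb–Ebb.
Third inversion places the seventh in the bass, which is Ebb.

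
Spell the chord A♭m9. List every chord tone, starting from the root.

A♭m9 is a minor ninth built on Ab.
- root: Ab
- minor 3rd: Cb
- perfect 5th: Eb
- minor 7th: Gb
- major 9th: Bb

Ab  Cb  Eb  Gb  Bb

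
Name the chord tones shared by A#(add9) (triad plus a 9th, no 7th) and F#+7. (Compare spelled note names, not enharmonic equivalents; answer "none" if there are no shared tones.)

A#(add9) = A♯, C𝄪, E♯, B♯.
F#+7 = F♯, A♯, C𝄪, E.
Shared: A♯, C𝄪.

A♯ C𝄪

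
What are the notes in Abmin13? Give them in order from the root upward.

Ab – Cb – Eb – Gb – Bb – Db – F

Root Ab, quality minor thirteenth:
Ab — root
Cb — minor 3rd
Eb — perfect 5th
Gb — minor 7th
Bb — major 9th
Db — perfect 11th
F — major 13th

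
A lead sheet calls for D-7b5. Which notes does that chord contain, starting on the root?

D F Ab C

D-7b5 is a half-diminished seventh built on D.
root → D
3rd (minor 3rd) → F
5th (diminished 5th) → Ab
7th (minor 7th) → C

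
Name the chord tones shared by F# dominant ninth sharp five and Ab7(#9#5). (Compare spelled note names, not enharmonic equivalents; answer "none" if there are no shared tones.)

E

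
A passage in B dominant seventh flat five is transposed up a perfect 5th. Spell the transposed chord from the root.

Transposed root: B → F-sharp (perfect 5th up). So we spell F-sharp dominant seventh flat five:
F-sharp — root
A-sharp — major 3rd
C — diminished 5th
E — minor 7th

F-sharp  A-sharp  C  E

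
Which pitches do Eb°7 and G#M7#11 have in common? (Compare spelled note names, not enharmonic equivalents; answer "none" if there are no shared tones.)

Eb°7: Eb Gb Bbb Dbb
G#M7#11: G# B# D# F## C##
Common to both → none.

none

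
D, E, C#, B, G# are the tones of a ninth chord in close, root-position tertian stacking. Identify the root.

C#

Arranged so that each adjacent pair is a third by letter name: C# – E – G# – B – D.
The bottom of that stack, C#, is the root (this is C# minor seventh flat nine).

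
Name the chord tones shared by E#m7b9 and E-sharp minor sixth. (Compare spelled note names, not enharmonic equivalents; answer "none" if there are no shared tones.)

E# G# B#

E#m7b9 = E#, G#, B#, D#, F#.
E-sharp minor sixth = E#, G#, B#, C##.
Shared: E#, G#, B#.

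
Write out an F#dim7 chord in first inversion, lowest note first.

A – C – Eb – F#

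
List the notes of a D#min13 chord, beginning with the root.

D#min13: minor thirteenth on D#.
- root: D#
- minor 3rd: F#
- perfect 5th: A#
- minor 7th: C#
- major 9th: E#
- perfect 11th: G#
- major 13th: B#

D#, F#, A#, C#, E#, G#, B#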